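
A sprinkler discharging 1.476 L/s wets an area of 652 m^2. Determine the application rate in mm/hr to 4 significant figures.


Approach: apply the application rate relation, rate = (Q/A)*3600.
rate = (1.476 / 652) * 3600 = 8.150 mm/hr
Therefore the application rate = 8.150 mm/hr.


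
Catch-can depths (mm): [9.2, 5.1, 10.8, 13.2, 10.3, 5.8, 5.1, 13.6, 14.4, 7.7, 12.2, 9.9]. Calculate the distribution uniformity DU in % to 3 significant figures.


Approach: apply the low-quarter distribution uniformity, DU = (mean of lowest quarter of readings / overall mean)*100.
sorted lowest 3 of 12: [5.1, 5.1, 5.8] -> mean = 5.3333 mm
overall mean = 9.7750 mm
DU = (5.3333/9.7750)*100 = 54.6 %
Therefore the distribution uniformity DU = 54.6 %.


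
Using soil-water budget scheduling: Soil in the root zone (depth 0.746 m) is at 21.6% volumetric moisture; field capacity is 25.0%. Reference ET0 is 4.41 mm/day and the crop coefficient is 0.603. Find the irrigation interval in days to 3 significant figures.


Approach: apply soil-water budget scheduling, SMD = (FC-theta)/100*depth*1000; ETc = ET0*Kc; interval = SMD/ETc.
Step 1 — soil moisture deficit:
  SMD = (25.0 - 21.6)/100 * 0.746 * 1000 = 25.364 mm
Step 2 — daily crop ET (ETc = ET0*Kc):
  ETc = 4.41 * 0.603 = 2.6592 mm/day
Step 3 — irrigation interval (SMD/ETc):
  interval = 25.364 / 2.6592 = 9.54 days
Therefore the irrigation interval = 9.54 days.


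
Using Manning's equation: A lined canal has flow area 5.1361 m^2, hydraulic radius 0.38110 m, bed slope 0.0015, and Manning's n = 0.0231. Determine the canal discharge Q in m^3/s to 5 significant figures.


Approach: apply Manning's equation, Q = (1/n)*A*R^(2/3)*S^(1/2).
Q = (1/0.0231) * 5.1361 * 0.38110^(2/3) * 0.0015^(1/2) = 4.5265 m^3/s
Therefore the canal discharge Q = 4.5265 m^3/s.


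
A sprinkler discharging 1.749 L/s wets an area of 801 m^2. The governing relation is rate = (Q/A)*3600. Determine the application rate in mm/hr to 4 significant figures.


rate = (1.749 / 801) * 3600 = 7.861 mm/hr
Therefore the application rate = 7.861 mm/hr.


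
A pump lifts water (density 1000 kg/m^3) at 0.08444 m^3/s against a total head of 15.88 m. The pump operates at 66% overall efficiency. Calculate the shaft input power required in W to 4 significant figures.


Approach: apply hydraulic power then efficiency conversion, P = rho*g*Q*H; P_in = P/eta.
Step 1 — hydraulic power (P = rho*g*Q*H):
  P = 1000 * 9.81 * 0.08444 * 15.88 = 13154.3 W
Step 2 — input power: P_in = P/eta = 13154.3 / 0.66 = 19930 W
Therefore the shaft input power required = 19930 W.


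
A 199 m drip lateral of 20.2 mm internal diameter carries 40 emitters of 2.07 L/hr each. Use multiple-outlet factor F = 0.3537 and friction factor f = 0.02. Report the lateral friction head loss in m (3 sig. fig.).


Approach: apply Darcy-Weisbach with the multiple-outlet F-factor, Q = n*q/(3600*1000) m^3/s; v = Q/A; hf = F*f*(L/D)*(v^2/(2g)).
Q = 40*2.07/(3600*1000) = 2.3000e-05 m^3/s
A = pi*(20.2e-3/2)^2 = 3.2047e-04 m^2, so v = Q/A = 0.071769 m/s
hf = 0.3537*0.02*(199/0.0202)*(0.071769^2/(2*9.81)) = 0.0183 m
Therefore the lateral friction head loss = 0.0183 m.


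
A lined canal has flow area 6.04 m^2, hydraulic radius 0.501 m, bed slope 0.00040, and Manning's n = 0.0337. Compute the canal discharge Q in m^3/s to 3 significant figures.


Approach: apply Manning's equation, Q = (1/n)*A*R^(2/3)*S^(1/2).
Q = (1/0.0337) * 6.04 * 0.501^(2/3) * 0.00040^(1/2) = 2.26 m^3/s
Therefore the canal discharge Q = 2.26 m^3/s.


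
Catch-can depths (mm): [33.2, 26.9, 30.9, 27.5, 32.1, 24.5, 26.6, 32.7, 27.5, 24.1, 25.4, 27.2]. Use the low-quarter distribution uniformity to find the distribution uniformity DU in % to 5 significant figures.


Approach: apply the low-quarter distribution uniformity, DU = (mean of lowest quarter of readings / overall mean)*100.
sorted lowest 3 of 12: [24.1, 24.5, 25.4] -> mean = 24.66667 mm
overall mean = 28.21667 mm
DU = (24.66667/28.21667)*100 = 87.419 %
Therefore the distribution uniformity DU = 87.419 %.


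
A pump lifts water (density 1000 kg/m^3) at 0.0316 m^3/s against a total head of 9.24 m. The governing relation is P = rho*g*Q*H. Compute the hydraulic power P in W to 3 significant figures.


P = 1000 * 9.81 * 0.0316 * 9.24 = 2860 W
Therefore the hydraulic power P = 2860 W.


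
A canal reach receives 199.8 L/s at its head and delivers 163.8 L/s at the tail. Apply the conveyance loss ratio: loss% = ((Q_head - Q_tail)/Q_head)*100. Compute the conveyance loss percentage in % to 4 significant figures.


loss = ((199.8 - 163.8)/199.8)*100 = 18.02 %
Therefore the conveyance loss percentage = 18.02 %.


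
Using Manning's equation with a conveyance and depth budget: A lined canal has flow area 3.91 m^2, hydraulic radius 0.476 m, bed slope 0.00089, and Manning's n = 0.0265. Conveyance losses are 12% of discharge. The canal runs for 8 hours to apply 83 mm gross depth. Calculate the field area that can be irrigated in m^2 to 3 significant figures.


Approach: apply Manning's equation with a conveyance and depth budget, Q = (1/n)*A*R^(2/3)*S^(1/2); Q_field = Q*(1-loss); Area = Q_field*t/(d/1000).
Step 1 — canal discharge (Manning's equation):
  Q = (1/0.0265) * 3.91 * 0.476^(2/3) * 0.00089^(1/2) = 2.6835 m^3/s
Step 2 — delivered flow: Q_field = 2.6835*(1 - 12/100) = 2.3615 m^3/s
Step 3 — volume delivered: V = 2.3615 * 8*3600 = 68010 m^3
Step 4 — area served: A = V / (depth/1000) = 68010 / 0.083 = 819000 m^2
Therefore the field area that can be irrigated = 819000 m^2.


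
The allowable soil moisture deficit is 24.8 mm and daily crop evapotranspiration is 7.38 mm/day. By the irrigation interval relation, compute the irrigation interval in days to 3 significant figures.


Approach: apply the irrigation interval relation, interval = SMD / ETc.
interval = 24.8 / 7.38 = 3.36 days
Therefore the irrigation interval = 3.36 days.


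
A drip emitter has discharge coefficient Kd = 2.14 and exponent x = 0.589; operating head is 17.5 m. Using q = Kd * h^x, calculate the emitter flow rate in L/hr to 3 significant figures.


q = 2.14 * 17.5^0.589 = 11.5 L/hr
Therefore the emitter flow rate = 11.5 L/hr.


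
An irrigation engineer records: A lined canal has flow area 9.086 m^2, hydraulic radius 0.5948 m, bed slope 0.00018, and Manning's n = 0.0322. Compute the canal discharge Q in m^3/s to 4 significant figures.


Approach: apply Manning's equation, Q = (1/n)*A*R^(2/3)*S^(1/2).
Q = (1/0.0322) * 9.086 * 0.5948^(2/3) * 0.00018^(1/2) = 2.678 m^3/s
Therefore the canal discharge Q = 2.678 m^3/s.


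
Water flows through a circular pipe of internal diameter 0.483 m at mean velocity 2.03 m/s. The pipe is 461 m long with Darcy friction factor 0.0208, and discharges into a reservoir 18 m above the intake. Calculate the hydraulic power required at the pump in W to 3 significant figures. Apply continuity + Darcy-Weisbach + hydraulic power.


Approach: apply continuity + Darcy-Weisbach + hydraulic power, Q = A*v; hf = f*(L/D)*(v^2/(2g)); H = static + hf; P = rho*g*Q*H.
Step 1 — flow rate (continuity, Q = A*v):
  A = pi*(0.483/2)^2 = 0.18322 m^2
  Q = 0.18322 * 2.03 = 0.37195 m^3/s
Step 2 — friction head loss (Darcy-Weisbach):
  hf = 0.0208 * (461/0.483) * (2.03^2 / (2*9.81))
  hf = 4.1698 m
Step 3 — total head: H = 18 + 4.1698 = 22.170 m
Step 4 — hydraulic power (P = rho*g*Q*H):
  P = 1000 * 9.81 * 0.37195 * 22.170 = 80900 W
Therefore the hydraulic power required at the pump = 80900 W.


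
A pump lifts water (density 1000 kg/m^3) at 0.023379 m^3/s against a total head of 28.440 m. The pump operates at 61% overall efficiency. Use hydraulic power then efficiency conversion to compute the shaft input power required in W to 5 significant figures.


Approach: apply hydraulic power then efficiency conversion, P = rho*g*Q*H; P_in = P/eta.
Step 1 — hydraulic power (P = rho*g*Q*H):
  P = 1000 * 9.81 * 0.023379 * 28.440 = 6522.657 W
Step 2 — input power: P_in = P/eta = 6522.657 / 0.61 = 10693 W
Therefore the shaft input power required = 10693 W.


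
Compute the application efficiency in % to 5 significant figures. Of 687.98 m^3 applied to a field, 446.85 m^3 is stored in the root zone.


Approach: apply the application efficiency ratio, Ea = (stored/applied)*100.
Ea = (446.85/687.98)*100 = 64.951 %
Therefore the application efficiency = 64.951 %.


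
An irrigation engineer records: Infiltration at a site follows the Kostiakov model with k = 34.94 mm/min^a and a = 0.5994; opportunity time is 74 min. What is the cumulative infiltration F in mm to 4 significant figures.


Approach: apply the Kostiakov infiltration equation, F = k*t^a.
F = 34.94 * 74^0.5994 = 461.0 mm
Therefore the cumulative infiltration F = 461.0 mm.


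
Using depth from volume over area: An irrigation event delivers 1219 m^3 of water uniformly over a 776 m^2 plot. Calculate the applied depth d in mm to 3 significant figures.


Approach: apply depth from volume over area, d = (V/A)*1000.
d = (1219 / 776) * 1000 = 1570 mm
Therefore the applied depth d = 1570 mm.


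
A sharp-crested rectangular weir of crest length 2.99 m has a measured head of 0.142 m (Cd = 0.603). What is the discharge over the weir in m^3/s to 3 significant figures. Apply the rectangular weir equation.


Approach: apply the rectangular weir equation, Q = (2/3)*Cd*L*sqrt(2g)*H^1.5.
Q = (2/3)*0.603*2.99*sqrt(2*9.81)*0.142^1.5 = 0.285 m^3/s
Therefore the discharge over the weir = 0.285 m^3/s.


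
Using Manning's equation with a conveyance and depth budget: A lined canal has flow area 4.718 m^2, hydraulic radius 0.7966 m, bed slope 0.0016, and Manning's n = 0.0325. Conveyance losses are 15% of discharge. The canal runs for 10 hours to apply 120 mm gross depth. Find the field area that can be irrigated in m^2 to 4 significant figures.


Approach: apply Manning's equation with a conveyance and depth budget, Q = (1/n)*A*R^(2/3)*S^(1/2); Q_field = Q*(1-loss); Area = Q_field*t/(d/1000).
Step 1 — canal discharge (Manning's equation):
  Q = (1/0.0325) * 4.718 * 0.7966^(2/3) * 0.0016^(1/2) = 4.98993 m^3/s
Step 2 — delivered flow: Q_field = 4.98993*(1 - 15/100) = 4.24144 m^3/s
Step 3 — volume delivered: V = 4.24144 * 10*3600 = 152692 m^3
Step 4 — area served: A = V / (depth/1000) = 152692 / 0.12 = 1272000 m^2
Therefore the field area that can be irrigated = 1272000 m^2.


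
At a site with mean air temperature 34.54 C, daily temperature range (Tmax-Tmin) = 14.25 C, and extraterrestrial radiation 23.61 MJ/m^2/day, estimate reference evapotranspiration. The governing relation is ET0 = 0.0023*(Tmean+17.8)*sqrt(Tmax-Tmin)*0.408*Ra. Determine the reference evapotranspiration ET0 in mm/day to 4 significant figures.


ET0 = 0.0023*(34.54+17.8)*sqrt(14.25)*0.408*23.61 = 4.377 mm/day
Therefore the reference evapotranspiration ET0 = 4.377 mm/day.


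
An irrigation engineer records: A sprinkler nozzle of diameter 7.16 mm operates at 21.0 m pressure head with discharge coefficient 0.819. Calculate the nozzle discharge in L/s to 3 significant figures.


Approach: apply the orifice equation, Q = Cd*A*sqrt(2*g*h), A = pi*(d/2)^2.
A = pi*(7.16e-3/2)^2 = 4.0264e-05 m^2
Q = 0.819 * 4.0264e-05 * sqrt(2*9.81*21.0) * 1000 = 0.669 L/s
Therefore the nozzle discharge = 0.669 L/s.


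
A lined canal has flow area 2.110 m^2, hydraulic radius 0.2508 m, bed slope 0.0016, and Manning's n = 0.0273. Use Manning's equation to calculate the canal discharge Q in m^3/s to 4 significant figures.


Approach: apply Manning's equation, Q = (1/n)*A*R^(2/3)*S^(1/2).
Q = (1/0.0273) * 2.110 * 0.2508^(2/3) * 0.0016^(1/2) = 1.230 m^3/s
Therefore the canal discharge Q = 1.230 m^3/s.


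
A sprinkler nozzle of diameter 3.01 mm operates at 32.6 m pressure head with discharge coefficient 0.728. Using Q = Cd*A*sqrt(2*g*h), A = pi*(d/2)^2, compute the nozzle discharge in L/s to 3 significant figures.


A = pi*(3.01e-3/2)^2 = 7.1158e-06 m^2
Q = 0.728 * 7.1158e-06 * sqrt(2*9.81*32.6) * 1000 = 0.131 L/s
Therefore the nozzle discharge = 0.131 L/s.


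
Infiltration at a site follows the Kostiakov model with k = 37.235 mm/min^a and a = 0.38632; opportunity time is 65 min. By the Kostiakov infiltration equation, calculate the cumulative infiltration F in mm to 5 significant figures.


Approach: apply the Kostiakov infiltration equation, F = k*t^a.
F = 37.235 * 65^0.38632 = 186.77 mm
Therefore the cumulative infiltration F = 186.77 mm.


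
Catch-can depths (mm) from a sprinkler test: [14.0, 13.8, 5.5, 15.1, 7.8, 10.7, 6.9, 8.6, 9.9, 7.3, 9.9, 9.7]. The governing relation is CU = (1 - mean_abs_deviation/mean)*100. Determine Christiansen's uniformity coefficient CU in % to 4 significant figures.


mean = 9.93333 mm
mean |d_i - mean| = 2.31111 mm
CU = (1 - 2.31111/9.93333)*100 = 76.73 %
Therefore Christiansen's uniformity coefficient CU = 76.73 %.


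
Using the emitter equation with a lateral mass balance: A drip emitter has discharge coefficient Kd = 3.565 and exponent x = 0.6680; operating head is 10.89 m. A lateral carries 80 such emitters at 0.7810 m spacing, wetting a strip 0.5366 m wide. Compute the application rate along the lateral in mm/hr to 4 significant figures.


Approach: apply the emitter equation with a lateral mass balance, q = Kd*h^x; Q = n*q; rate = Q/(n*spacing*width).
Step 1 — single emitter flow (q = Kd*h^x):
  q = 3.565 * 10.89^0.6680 = 17.5709 L/hr
Step 2 — total lateral flow: Q = 80 * 17.5709 = 1405.67 L/hr
Step 3 — wetted area: A = 80 * 0.7810 * 0.5366 = 33.5268 m^2
Step 4 — application rate: Q/A = 1405.67/33.5268 = 41.93 mm/hr
Therefore the application rate along the lateral = 41.93 mm/hr.


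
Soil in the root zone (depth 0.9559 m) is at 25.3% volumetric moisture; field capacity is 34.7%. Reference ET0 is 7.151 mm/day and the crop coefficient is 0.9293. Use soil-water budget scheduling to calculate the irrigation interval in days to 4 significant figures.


Approach: apply soil-water budget scheduling, SMD = (FC-theta)/100*depth*1000; ETc = ET0*Kc; interval = SMD/ETc.
Step 1 — soil moisture deficit:
  SMD = (34.7 - 25.3)/100 * 0.9559 * 1000 = 89.8546 mm
Step 2 — daily crop ET (ETc = ET0*Kc):
  ETc = 7.151 * 0.9293 = 6.64542 mm/day
Step 3 — irrigation interval (SMD/ETc):
  interval = 89.8546 / 6.64542 = 13.52 days
Therefore the irrigation interval = 13.52 days.


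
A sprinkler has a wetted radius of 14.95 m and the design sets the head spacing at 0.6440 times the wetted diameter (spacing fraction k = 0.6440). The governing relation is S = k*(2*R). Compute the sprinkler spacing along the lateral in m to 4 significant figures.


S = 0.6440 * (2 * 14.95) = 19.26 m
Therefore the sprinkler spacing along the lateral = 19.26 m.


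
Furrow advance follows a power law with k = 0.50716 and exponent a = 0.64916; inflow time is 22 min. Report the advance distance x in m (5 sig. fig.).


Approach: apply the power-law advance function, x = k*t^a.
x = 0.50716 * 22^0.64916 = 3.7722 m
Therefore the advance distance x = 3.7722 m.


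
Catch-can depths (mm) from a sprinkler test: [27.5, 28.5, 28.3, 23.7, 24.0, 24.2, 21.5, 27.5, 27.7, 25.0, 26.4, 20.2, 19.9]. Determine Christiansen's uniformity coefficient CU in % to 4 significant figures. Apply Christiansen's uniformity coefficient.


Approach: apply Christiansen's uniformity coefficient, CU = (1 - mean_abs_deviation/mean)*100.
mean = 24.9538 mm
mean |d_i - mean| = 2.49586 mm
CU = (1 - 2.49586/24.9538)*100 = 90.00 %
Therefore Christiansen's uniformity coefficient CU = 90.00 %.


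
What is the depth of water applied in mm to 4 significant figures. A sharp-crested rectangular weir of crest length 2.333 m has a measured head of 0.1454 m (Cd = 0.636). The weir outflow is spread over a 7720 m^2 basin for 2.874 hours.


Approach: apply the rectangular weir equation with a volume-to-depth conversion, Q = (2/3)*Cd*L*sqrt(2g)*H^1.5; d = Q*t/A * 1000.
Step 1 — weir discharge:
  Q = (2/3)*0.636*2.333*sqrt(2*9.81)*0.1454^1.5 = 0.242928 m^3/s
Step 2 — volume: V = 0.242928 * 2.874*3600 = 2513.43 m^3
Step 3 — depth: d = V/A * 1000 = 2513.43/7720 * 1000 = 325.6 mm
Therefore the depth of water applied = 325.6 mm.


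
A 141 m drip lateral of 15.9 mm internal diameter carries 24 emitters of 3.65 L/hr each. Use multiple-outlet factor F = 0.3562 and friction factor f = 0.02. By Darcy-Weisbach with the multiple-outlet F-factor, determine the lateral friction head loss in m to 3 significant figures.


Approach: apply Darcy-Weisbach with the multiple-outlet F-factor, Q = n*q/(3600*1000) m^3/s; v = Q/A; hf = F*f*(L/D)*(v^2/(2g)).
Q = 24*3.65/(3600*1000) = 2.4333e-05 m^3/s
A = pi*(15.9e-3/2)^2 = 1.9856e-04 m^2, so v = Q/A = 0.12255 m/s
hf = 0.3562*0.02*(141/0.0159)*(0.12255^2/(2*9.81)) = 0.0484 m
Therefore the lateral friction head loss = 0.0484 m.


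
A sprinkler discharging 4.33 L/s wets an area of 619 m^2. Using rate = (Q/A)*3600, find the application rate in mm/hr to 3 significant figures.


rate = (4.33 / 619) * 3600 = 25.2 mm/hr
Therefore the application rate = 25.2 mm/hr.


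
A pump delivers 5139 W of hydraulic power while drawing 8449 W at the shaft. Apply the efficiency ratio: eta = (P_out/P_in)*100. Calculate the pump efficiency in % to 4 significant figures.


eta = (5139 / 8449) * 100 = 60.82 %
Therefore the pump efficiency = 60.82 %.


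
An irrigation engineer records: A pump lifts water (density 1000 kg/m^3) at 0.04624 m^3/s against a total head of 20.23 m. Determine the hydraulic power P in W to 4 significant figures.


Approach: apply the hydraulic power relation, P = rho*g*Q*H.
P = 1000 * 9.81 * 0.04624 * 20.23 = 9177 W
Therefore the hydraulic power P = 9177 W.


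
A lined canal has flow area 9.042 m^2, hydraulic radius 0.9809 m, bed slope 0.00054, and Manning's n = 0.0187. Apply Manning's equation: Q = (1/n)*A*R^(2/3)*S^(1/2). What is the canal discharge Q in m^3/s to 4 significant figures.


Q = (1/0.0187) * 9.042 * 0.9809^(2/3) * 0.00054^(1/2) = 11.09 m^3/s
Therefore the canal discharge Q = 11.09 m^3/s.


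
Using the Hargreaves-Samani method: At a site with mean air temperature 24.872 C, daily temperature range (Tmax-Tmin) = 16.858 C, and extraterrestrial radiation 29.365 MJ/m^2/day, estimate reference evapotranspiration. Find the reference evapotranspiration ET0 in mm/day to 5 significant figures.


Approach: apply the Hargreaves-Samani method, ET0 = 0.0023*(Tmean+17.8)*sqrt(Tmax-Tmin)*0.408*Ra.
ET0 = 0.0023*(24.872+17.8)*sqrt(16.858)*0.408*29.365 = 4.8280 mm/day
Therefore the reference evapotranspiration ET0 = 4.8280 mm/day.


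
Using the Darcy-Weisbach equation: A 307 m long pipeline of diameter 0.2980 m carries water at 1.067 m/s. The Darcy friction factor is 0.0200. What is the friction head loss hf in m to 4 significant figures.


Approach: apply the Darcy-Weisbach equation, hf = f*(L/D)*(v^2/(2g)).
hf = 0.0200 * (307/0.2980) * (1.067^2 / (2*9.81))
hf = 1.196 m
Therefore the friction head loss hf = 1.196 m.


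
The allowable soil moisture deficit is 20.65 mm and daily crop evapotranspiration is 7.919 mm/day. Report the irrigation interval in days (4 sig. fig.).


Approach: apply the irrigation interval relation, interval = SMD / ETc.
interval = 20.65 / 7.919 = 2.608 days
Therefore the irrigation interval = 2.608 days.


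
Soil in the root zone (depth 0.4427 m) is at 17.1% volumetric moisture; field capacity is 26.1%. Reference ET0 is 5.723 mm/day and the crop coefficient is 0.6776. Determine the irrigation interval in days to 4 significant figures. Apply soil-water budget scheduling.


Approach: apply soil-water budget scheduling, SMD = (FC-theta)/100*depth*1000; ETc = ET0*Kc; interval = SMD/ETc.
Step 1 — soil moisture deficit:
  SMD = (26.1 - 17.1)/100 * 0.4427 * 1000 = 39.8430 mm
Step 2 — daily crop ET (ETc = ET0*Kc):
  ETc = 5.723 * 0.6776 = 3.87790 mm/day
Step 3 — irrigation interval (SMD/ETc):
  interval = 39.8430 / 3.87790 = 10.27 days
Therefore the irrigation interval = 10.27 days.


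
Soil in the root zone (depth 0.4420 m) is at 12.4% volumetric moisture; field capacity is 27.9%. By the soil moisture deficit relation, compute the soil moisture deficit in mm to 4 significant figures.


Approach: apply the soil moisture deficit relation, SMD = (FC - theta)/100 * depth * 1000.
SMD = (27.9 - 12.4)/100 * 0.4420 * 1000 = 68.51 mm
Therefore the soil moisture deficit = 68.51 mm.


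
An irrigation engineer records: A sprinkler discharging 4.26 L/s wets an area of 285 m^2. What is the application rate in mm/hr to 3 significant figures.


Approach: apply the application rate relation, rate = (Q/A)*3600.
rate = (4.26 / 285) * 3600 = 53.8 mm/hr
Therefore the application rate = 53.8 mm/hr.


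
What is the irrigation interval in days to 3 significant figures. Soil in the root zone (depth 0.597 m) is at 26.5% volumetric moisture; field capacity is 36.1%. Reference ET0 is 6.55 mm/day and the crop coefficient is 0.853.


Approach: apply soil-water budget scheduling, SMD = (FC-theta)/100*depth*1000; ETc = ET0*Kc; interval = SMD/ETc.
Step 1 — soil moisture deficit:
  SMD = (36.1 - 26.5)/100 * 0.597 * 1000 = 57.312 mm
Step 2 — daily crop ET (ETc = ET0*Kc):
  ETc = 6.55 * 0.853 = 5.5871 mm/day
Step 3 — irrigation interval (SMD/ETc):
  interval = 57.312 / 5.5871 = 10.3 days
Therefore the irrigation interval = 10.3 days.


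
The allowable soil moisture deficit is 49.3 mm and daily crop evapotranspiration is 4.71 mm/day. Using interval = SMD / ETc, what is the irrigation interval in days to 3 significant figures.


interval = 49.3 / 4.71 = 10.5 days
Therefore the irrigation interval = 10.5 days.


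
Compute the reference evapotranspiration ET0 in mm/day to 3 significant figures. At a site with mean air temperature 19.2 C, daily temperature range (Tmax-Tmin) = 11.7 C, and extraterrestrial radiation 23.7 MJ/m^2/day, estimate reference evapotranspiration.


Approach: apply the Hargreaves-Samani method, ET0 = 0.0023*(Tmean+17.8)*sqrt(Tmax-Tmin)*0.408*Ra.
ET0 = 0.0023*(19.2+17.8)*sqrt(11.7)*0.408*23.7 = 2.81 mm/day
Therefore the reference evapotranspiration ET0 = 2.81 mm/day.


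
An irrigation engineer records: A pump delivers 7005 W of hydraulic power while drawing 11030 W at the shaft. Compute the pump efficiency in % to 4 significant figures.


Approach: apply the efficiency ratio, eta = (P_out/P_in)*100.
eta = (7005 / 11030) * 100 = 63.51 %
Therefore the pump efficiency = 63.51 %.


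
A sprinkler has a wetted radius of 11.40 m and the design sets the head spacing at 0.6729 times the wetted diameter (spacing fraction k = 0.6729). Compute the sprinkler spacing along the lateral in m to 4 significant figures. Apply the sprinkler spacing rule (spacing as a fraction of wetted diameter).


Approach: apply the sprinkler spacing rule (spacing as a fraction of wetted diameter), S = k*(2*R).
S = 0.6729 * (2 * 11.40) = 15.34 m
Therefore the sprinkler spacing along the lateral = 15.34 m.


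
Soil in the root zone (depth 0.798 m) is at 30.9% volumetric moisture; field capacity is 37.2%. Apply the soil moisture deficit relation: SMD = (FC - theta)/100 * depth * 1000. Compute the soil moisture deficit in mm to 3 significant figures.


SMD = (37.2 - 30.9)/100 * 0.798 * 1000 = 50.3 mm
Therefore the soil moisture deficit = 50.3 mm.


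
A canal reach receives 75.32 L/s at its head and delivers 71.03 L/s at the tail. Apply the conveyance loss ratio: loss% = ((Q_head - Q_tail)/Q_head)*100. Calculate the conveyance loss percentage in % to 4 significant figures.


loss = ((75.32 - 71.03)/75.32)*100 = 5.696 %
Therefore the conveyance loss percentage = 5.696 %.


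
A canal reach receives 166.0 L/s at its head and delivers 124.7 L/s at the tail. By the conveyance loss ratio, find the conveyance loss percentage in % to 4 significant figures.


Approach: apply the conveyance loss ratio, loss% = ((Q_head - Q_tail)/Q_head)*100.
loss = ((166.0 - 124.7)/166.0)*100 = 24.88 %
Therefore the conveyance loss percentage = 24.88 %.


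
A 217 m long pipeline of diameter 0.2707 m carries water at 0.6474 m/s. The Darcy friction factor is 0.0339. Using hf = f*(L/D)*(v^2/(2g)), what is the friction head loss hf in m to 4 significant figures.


hf = 0.0339 * (217/0.2707) * (0.6474^2 / (2*9.81))
hf = 0.5805 m
Therefore the friction head loss hf = 0.5805 m.


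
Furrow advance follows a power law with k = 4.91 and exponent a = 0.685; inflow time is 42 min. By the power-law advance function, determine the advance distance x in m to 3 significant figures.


Approach: apply the power-law advance function, x = k*t^a.
x = 4.91 * 42^0.685 = 63.5 m
Therefore the advance distance x = 63.5 m.


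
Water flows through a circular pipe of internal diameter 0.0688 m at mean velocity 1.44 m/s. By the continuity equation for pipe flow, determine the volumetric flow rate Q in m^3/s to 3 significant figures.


Approach: apply the continuity equation for pipe flow, Q = A * v with A = pi*(D/2)^2.
A = pi*(0.0688/2)^2 = 0.0037176 m^2
Q = 0.0037176 * 1.44 = 0.00535 m^3/s
Therefore the volumetric flow rate Q = 0.00535 m^3/s.


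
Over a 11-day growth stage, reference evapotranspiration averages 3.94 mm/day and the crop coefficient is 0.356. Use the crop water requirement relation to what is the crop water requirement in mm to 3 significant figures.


Approach: apply the crop water requirement relation, CWR = ET0 * Kc * days.
CWR = 3.94 * 0.356 * 11 = 15.4 mm
Therefore the crop water requirement = 15.4 mm.


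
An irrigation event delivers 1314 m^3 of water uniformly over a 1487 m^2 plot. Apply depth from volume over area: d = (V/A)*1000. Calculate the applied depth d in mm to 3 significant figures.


d = (1314 / 1487) * 1000 = 884 mm
Therefore the applied depth d = 884 mm.


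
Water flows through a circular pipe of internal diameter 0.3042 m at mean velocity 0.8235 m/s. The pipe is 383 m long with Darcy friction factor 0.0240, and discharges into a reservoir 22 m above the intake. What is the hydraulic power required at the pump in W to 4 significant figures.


Approach: apply continuity + Darcy-Weisbach + hydraulic power, Q = A*v; hf = f*(L/D)*(v^2/(2g)); H = static + hf; P = rho*g*Q*H.
Step 1 — flow rate (continuity, Q = A*v):
  A = pi*(0.3042/2)^2 = 0.0726789 m^2
  Q = 0.0726789 * 0.8235 = 0.0598511 m^3/s
Step 2 — friction head loss (Darcy-Weisbach):
  hf = 0.0240 * (383/0.3042) * (0.8235^2 / (2*9.81))
  hf = 1.04443 m
Step 3 — total head: H = 22 + 1.04443 = 23.0444 m
Step 4 — hydraulic power (P = rho*g*Q*H):
  P = 1000 * 9.81 * 0.0598511 * 23.0444 = 13530 W
Therefore the hydraulic power required at the pump = 13530 W.


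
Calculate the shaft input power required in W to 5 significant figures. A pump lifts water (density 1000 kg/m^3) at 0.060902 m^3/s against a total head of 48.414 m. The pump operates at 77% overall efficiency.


Approach: apply hydraulic power then efficiency conversion, P = rho*g*Q*H; P_in = P/eta.
Step 1 — hydraulic power (P = rho*g*Q*H):
  P = 1000 * 9.81 * 0.060902 * 48.414 = 28924.88 W
Step 2 — input power: P_in = P/eta = 28924.88 / 0.77 = 37565 W
Therefore the shaft input power required = 37565 W.


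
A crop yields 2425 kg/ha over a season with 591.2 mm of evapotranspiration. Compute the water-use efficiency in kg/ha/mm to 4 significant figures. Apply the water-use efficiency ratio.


Approach: apply the water-use efficiency ratio, WUE = yield/ET.
WUE = 2425 / 591.2 = 4.102 kg/ha/mm
Therefore the water-use efficiency = 4.102 kg/ha/mm.


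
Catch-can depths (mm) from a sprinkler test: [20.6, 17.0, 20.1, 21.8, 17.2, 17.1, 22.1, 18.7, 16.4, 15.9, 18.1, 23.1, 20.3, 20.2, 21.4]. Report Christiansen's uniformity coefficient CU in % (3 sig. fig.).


Approach: apply Christiansen's uniformity coefficient, CU = (1 - mean_abs_deviation/mean)*100.
mean = 19.333 mm
mean |d_i - mean| = 1.9911 mm
CU = (1 - 1.9911/19.333)*100 = 89.7 %
Therefore Christiansen's uniformity coefficient CU = 89.7 %.


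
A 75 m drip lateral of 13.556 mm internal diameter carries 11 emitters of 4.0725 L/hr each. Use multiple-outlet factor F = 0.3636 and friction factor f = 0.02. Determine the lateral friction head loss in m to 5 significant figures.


Approach: apply Darcy-Weisbach with the multiple-outlet F-factor, Q = n*q/(3600*1000) m^3/s; v = Q/A; hf = F*f*(L/D)*(v^2/(2g)).
Q = 11*4.0725/(3600*1000) = 1.244375e-05 m^3/s
A = pi*(13.556e-3/2)^2 = 1.443288e-04 m^2, so v = Q/A = 0.08621807 m/s
hf = 0.3636*0.02*(75/0.013556)*(0.08621807^2/(2*9.81)) = 0.015243 m
Therefore the lateral friction head loss = 0.015243 m.


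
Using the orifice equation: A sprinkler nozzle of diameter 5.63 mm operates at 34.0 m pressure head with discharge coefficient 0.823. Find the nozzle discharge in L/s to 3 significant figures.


Approach: apply the orifice equation, Q = Cd*A*sqrt(2*g*h), A = pi*(d/2)^2.
A = pi*(5.63e-3/2)^2 = 2.4895e-05 m^2
Q = 0.823 * 2.4895e-05 * sqrt(2*9.81*34.0) * 1000 = 0.529 L/s
Therefore the nozzle discharge = 0.529 L/s.


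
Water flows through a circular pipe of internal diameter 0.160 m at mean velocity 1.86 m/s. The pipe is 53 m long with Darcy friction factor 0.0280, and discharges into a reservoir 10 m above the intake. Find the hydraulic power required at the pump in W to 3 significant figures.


Approach: apply continuity + Darcy-Weisbach + hydraulic power, Q = A*v; hf = f*(L/D)*(v^2/(2g)); H = static + hf; P = rho*g*Q*H.
Step 1 — flow rate (continuity, Q = A*v):
  A = pi*(0.160/2)^2 = 0.020106 m^2
  Q = 0.020106 * 1.86 = 0.037398 m^3/s
Step 2 — friction head loss (Darcy-Weisbach):
  hf = 0.0280 * (53/0.160) * (1.86^2 / (2*9.81))
  hf = 1.6355 m
Step 3 — total head: H = 10 + 1.6355 = 11.635 m
Step 4 — hydraulic power (P = rho*g*Q*H):
  P = 1000 * 9.81 * 0.037398 * 11.635 = 4270 W
Therefore the hydraulic power required at the pump = 4270 W.


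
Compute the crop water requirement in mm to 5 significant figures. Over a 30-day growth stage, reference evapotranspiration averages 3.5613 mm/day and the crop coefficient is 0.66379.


Approach: apply the crop water requirement relation, CWR = ET0 * Kc * days.
CWR = 3.5613 * 0.66379 * 30 = 70.919 mm
Therefore the crop water requirement = 70.919 mm.


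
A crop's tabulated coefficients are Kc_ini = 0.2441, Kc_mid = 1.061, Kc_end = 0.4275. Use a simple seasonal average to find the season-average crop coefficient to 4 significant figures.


Approach: apply a simple seasonal average, Kc_avg = (Kc_ini + Kc_mid + Kc_end)/3.
Kc_avg = (0.2441 + 1.061 + 0.4275)/3 = 0.5775
Therefore the season-average crop coefficient = 0.5775.


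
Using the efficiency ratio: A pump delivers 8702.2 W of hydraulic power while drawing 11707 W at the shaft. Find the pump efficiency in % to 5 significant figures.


Approach: apply the efficiency ratio, eta = (P_out/P_in)*100.
eta = (8702.2 / 11707) * 100 = 74.333 %
Therefore the pump efficiency = 74.333 %.


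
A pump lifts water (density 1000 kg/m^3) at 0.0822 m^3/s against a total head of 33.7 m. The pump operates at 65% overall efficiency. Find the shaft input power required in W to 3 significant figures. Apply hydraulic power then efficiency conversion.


Approach: apply hydraulic power then efficiency conversion, P = rho*g*Q*H; P_in = P/eta.
Step 1 — hydraulic power (P = rho*g*Q*H):
  P = 1000 * 9.81 * 0.0822 * 33.7 = 27175 W
Step 2 — input power: P_in = P/eta = 27175 / 0.65 = 41800 W
Therefore the shaft input power required = 41800 W.


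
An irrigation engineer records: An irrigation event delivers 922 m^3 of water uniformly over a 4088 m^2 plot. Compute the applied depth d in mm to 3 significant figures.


Approach: apply depth from volume over area, d = (V/A)*1000.
d = (922 / 4088) * 1000 = 226 mm
Therefore the applied depth d = 226 mm.


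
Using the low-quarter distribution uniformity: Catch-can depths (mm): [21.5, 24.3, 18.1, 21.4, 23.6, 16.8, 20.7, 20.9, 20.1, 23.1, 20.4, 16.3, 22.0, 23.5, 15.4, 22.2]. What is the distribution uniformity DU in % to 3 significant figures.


Approach: apply the low-quarter distribution uniformity, DU = (mean of lowest quarter of readings / overall mean)*100.
sorted lowest 4 of 16: [15.4, 16.3, 16.8, 18.1] -> mean = 16.650 mm
overall mean = 20.644 mm
DU = (16.650/20.644)*100 = 80.7 %
Therefore the distribution uniformity DU = 80.7 %.


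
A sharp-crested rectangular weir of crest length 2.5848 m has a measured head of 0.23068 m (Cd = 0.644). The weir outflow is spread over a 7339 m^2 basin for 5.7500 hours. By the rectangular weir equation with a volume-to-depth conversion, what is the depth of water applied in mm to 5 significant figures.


Approach: apply the rectangular weir equation with a volume-to-depth conversion, Q = (2/3)*Cd*L*sqrt(2g)*H^1.5; d = Q*t/A * 1000.
Step 1 — weir discharge:
  Q = (2/3)*0.644*2.5848*sqrt(2*9.81)*0.23068^1.5 = 0.5446104 m^3/s
Step 2 — volume: V = 0.5446104 * 5.7500*3600 = 11273.44 m^3
Step 3 — depth: d = V/A * 1000 = 11273.44/7339 * 1000 = 1536.1 mm
Therefore the depth of water applied = 1536.1 mm.


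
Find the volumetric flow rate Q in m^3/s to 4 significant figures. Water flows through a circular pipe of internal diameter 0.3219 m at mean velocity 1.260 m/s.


Approach: apply the continuity equation for pipe flow, Q = A * v with A = pi*(D/2)^2.
A = pi*(0.3219/2)^2 = 0.0813827 m^2
Q = 0.0813827 * 1.260 = 0.1025 m^3/s
Therefore the volumetric flow rate Q = 0.1025 m^3/s.


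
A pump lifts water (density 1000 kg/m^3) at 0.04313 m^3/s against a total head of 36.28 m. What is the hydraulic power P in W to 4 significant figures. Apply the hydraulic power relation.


Approach: apply the hydraulic power relation, P = rho*g*Q*H.
P = 1000 * 9.81 * 0.04313 * 36.28 = 15350 W
Therefore the hydraulic power P = 15350 W.


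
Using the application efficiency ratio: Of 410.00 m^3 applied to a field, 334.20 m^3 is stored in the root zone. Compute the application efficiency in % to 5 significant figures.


Approach: apply the application efficiency ratio, Ea = (stored/applied)*100.
Ea = (334.20/410.00)*100 = 81.512 %
Therefore the application efficiency = 81.512 %.


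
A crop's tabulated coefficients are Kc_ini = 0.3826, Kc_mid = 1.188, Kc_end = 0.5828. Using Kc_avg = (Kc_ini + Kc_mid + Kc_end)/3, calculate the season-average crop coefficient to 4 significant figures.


Kc_avg = (0.3826 + 1.188 + 0.5828)/3 = 0.7178
Therefore the season-average crop coefficient = 0.7178.


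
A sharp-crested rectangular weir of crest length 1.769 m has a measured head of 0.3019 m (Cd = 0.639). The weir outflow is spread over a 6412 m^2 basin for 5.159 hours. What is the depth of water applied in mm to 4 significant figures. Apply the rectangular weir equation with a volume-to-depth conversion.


Approach: apply the rectangular weir equation with a volume-to-depth conversion, Q = (2/3)*Cd*L*sqrt(2g)*H^1.5; d = Q*t/A * 1000.
Step 1 — weir discharge:
  Q = (2/3)*0.639*1.769*sqrt(2*9.81)*0.3019^1.5 = 0.553709 m^3/s
Step 2 — volume: V = 0.553709 * 5.159*3600 = 10283.7 m^3
Step 3 — depth: d = V/A * 1000 = 10283.7/6412 * 1000 = 1604 mm
Therefore the depth of water applied = 1604 mm.


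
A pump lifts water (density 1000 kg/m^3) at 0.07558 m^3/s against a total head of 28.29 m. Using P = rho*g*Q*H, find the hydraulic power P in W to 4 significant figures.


P = 1000 * 9.81 * 0.07558 * 28.29 = 20980 W
Therefore the hydraulic power P = 20980 W.


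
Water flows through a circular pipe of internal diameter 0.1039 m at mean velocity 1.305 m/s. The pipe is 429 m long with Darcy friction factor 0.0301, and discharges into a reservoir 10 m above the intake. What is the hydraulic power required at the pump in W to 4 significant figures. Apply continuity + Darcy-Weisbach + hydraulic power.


Approach: apply continuity + Darcy-Weisbach + hydraulic power, Q = A*v; hf = f*(L/D)*(v^2/(2g)); H = static + hf; P = rho*g*Q*H.
Step 1 — flow rate (continuity, Q = A*v):
  A = pi*(0.1039/2)^2 = 0.00847854 m^2
  Q = 0.00847854 * 1.305 = 0.0110645 m^3/s
Step 2 — friction head loss (Darcy-Weisbach):
  hf = 0.0301 * (429/0.1039) * (1.305^2 / (2*9.81))
  hf = 10.7877 m
Step 3 — total head: H = 10 + 10.7877 = 20.7877 m
Step 4 — hydraulic power (P = rho*g*Q*H):
  P = 1000 * 9.81 * 0.0110645 * 20.7877 = 2256 W
Therefore the hydraulic power required at the pump = 2256 W.


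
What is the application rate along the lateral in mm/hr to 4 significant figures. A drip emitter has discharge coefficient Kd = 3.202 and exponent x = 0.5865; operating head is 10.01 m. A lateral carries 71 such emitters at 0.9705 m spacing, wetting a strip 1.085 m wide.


Approach: apply the emitter equation with a lateral mass balance, q = Kd*h^x; Q = n*q; rate = Q/(n*spacing*width).
Step 1 — single emitter flow (q = Kd*h^x):
  q = 3.202 * 10.01^0.5865 = 12.3645 L/hr
Step 2 — total lateral flow: Q = 71 * 12.3645 = 877.878 L/hr
Step 3 — wetted area: A = 71 * 0.9705 * 1.085 = 74.7625 m^2
Step 4 — application rate: Q/A = 877.878/74.7625 = 11.74 mm/hr
Therefore the application rate along the lateral = 11.74 mm/hr.


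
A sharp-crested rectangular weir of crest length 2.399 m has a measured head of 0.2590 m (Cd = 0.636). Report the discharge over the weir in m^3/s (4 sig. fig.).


Approach: apply the rectangular weir equation, Q = (2/3)*Cd*L*sqrt(2g)*H^1.5.
Q = (2/3)*0.636*2.399*sqrt(2*9.81)*0.2590^1.5 = 0.5939 m^3/s
Therefore the discharge over the weir = 0.5939 m^3/s.


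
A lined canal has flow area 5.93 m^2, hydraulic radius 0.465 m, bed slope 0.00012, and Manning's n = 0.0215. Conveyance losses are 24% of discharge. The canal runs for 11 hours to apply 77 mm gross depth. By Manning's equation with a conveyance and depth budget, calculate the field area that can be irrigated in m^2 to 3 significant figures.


Approach: apply Manning's equation with a conveyance and depth budget, Q = (1/n)*A*R^(2/3)*S^(1/2); Q_field = Q*(1-loss); Area = Q_field*t/(d/1000).
Step 1 — canal discharge (Manning's equation):
  Q = (1/0.0215) * 5.93 * 0.465^(2/3) * 0.00012^(1/2) = 1.8135 m^3/s
Step 2 — delivered flow: Q_field = 1.8135*(1 - 24/100) = 1.3782 m^3/s
Step 3 — volume delivered: V = 1.3782 * 11*3600 = 54578 m^3
Step 4 — area served: A = V / (depth/1000) = 54578 / 0.077 = 709000 m^2
Therefore the field area that can be irrigated = 709000 m^2.


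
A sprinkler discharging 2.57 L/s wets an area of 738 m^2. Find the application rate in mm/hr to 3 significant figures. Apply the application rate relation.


Approach: apply the application rate relation, rate = (Q/A)*3600.
rate = (2.57 / 738) * 3600 = 12.5 mm/hr
Therefore the application rate = 12.5 mm/hr.


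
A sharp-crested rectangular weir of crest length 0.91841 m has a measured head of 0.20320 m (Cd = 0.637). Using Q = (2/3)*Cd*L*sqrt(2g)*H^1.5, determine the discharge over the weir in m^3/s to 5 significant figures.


Q = (2/3)*0.637*0.91841*sqrt(2*9.81)*0.20320^1.5 = 0.15824 m^3/s
Therefore the discharge over the weir = 0.15824 m^3/s.


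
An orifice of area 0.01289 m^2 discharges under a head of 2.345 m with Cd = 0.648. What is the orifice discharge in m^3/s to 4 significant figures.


Approach: apply the orifice equation, Q = Cd*A*sqrt(2*g*h).
Q = 0.648 * 0.01289 * sqrt(2*9.81*2.345) = 0.05666 m^3/s
Therefore the orifice discharge = 0.05666 m^3/s.


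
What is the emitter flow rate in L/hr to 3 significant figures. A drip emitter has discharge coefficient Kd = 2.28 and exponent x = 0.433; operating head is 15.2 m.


Approach: apply the emitter characteristic equation, q = Kd * h^x.
q = 2.28 * 15.2^0.433 = 7.41 L/hr
Therefore the emitter flow rate = 7.41 L/hr.


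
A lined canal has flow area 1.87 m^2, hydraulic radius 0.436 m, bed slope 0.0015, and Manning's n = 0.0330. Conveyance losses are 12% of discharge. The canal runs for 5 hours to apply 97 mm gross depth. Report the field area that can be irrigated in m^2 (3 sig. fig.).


Approach: apply Manning's equation with a conveyance and depth budget, Q = (1/n)*A*R^(2/3)*S^(1/2); Q_field = Q*(1-loss); Area = Q_field*t/(d/1000).
Step 1 — canal discharge (Manning's equation):
  Q = (1/0.0330) * 1.87 * 0.436^(2/3) * 0.0015^(1/2) = 1.2619 m^3/s
Step 2 — delivered flow: Q_field = 1.2619*(1 - 12/100) = 1.1105 m^3/s
Step 3 — volume delivered: V = 1.1105 * 5*3600 = 19989 m^3
Step 4 — area served: A = V / (depth/1000) = 19989 / 0.097 = 206000 m^2
Therefore the field area that can be irrigated = 206000 m^2.
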